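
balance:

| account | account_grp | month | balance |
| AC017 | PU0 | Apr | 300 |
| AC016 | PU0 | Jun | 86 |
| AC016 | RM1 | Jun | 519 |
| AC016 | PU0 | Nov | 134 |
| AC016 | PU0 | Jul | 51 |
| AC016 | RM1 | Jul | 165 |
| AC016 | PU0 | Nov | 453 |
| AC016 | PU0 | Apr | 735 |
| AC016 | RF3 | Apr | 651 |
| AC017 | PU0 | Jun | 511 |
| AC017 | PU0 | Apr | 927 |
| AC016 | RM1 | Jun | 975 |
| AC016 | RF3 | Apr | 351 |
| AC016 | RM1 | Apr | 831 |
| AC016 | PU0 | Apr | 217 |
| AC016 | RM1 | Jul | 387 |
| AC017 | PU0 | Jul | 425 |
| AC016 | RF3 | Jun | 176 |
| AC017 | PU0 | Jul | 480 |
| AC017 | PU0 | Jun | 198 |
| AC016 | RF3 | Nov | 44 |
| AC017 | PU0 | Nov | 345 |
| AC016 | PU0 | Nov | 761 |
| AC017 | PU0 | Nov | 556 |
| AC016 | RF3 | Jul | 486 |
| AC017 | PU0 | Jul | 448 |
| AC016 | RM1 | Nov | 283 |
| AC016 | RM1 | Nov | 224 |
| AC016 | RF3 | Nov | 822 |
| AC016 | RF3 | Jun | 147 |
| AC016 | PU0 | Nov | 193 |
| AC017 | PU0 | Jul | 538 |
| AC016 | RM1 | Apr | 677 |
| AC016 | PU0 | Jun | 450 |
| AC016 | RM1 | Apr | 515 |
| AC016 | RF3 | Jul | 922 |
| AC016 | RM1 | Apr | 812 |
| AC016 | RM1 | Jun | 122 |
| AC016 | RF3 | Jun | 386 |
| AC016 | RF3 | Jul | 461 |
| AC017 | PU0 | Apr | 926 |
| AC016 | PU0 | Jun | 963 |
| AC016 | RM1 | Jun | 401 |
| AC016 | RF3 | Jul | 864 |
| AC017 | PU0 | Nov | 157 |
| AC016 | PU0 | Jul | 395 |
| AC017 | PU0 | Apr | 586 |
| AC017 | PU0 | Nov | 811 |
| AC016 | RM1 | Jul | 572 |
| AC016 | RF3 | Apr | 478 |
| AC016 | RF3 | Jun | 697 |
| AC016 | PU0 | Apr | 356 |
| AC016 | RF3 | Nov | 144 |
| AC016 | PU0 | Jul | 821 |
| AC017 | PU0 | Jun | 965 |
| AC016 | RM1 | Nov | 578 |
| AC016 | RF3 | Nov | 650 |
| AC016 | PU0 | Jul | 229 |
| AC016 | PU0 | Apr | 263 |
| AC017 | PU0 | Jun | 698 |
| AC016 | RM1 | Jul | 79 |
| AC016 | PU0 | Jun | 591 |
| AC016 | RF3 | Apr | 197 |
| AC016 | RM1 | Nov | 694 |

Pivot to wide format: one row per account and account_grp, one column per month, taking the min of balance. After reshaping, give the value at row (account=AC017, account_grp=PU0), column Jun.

198

Rows with account=AC017, account_grp=PU0 and month=Jun: balance values are 511, 198, 965, 698.
min(511, 198, 965, 698) = 198.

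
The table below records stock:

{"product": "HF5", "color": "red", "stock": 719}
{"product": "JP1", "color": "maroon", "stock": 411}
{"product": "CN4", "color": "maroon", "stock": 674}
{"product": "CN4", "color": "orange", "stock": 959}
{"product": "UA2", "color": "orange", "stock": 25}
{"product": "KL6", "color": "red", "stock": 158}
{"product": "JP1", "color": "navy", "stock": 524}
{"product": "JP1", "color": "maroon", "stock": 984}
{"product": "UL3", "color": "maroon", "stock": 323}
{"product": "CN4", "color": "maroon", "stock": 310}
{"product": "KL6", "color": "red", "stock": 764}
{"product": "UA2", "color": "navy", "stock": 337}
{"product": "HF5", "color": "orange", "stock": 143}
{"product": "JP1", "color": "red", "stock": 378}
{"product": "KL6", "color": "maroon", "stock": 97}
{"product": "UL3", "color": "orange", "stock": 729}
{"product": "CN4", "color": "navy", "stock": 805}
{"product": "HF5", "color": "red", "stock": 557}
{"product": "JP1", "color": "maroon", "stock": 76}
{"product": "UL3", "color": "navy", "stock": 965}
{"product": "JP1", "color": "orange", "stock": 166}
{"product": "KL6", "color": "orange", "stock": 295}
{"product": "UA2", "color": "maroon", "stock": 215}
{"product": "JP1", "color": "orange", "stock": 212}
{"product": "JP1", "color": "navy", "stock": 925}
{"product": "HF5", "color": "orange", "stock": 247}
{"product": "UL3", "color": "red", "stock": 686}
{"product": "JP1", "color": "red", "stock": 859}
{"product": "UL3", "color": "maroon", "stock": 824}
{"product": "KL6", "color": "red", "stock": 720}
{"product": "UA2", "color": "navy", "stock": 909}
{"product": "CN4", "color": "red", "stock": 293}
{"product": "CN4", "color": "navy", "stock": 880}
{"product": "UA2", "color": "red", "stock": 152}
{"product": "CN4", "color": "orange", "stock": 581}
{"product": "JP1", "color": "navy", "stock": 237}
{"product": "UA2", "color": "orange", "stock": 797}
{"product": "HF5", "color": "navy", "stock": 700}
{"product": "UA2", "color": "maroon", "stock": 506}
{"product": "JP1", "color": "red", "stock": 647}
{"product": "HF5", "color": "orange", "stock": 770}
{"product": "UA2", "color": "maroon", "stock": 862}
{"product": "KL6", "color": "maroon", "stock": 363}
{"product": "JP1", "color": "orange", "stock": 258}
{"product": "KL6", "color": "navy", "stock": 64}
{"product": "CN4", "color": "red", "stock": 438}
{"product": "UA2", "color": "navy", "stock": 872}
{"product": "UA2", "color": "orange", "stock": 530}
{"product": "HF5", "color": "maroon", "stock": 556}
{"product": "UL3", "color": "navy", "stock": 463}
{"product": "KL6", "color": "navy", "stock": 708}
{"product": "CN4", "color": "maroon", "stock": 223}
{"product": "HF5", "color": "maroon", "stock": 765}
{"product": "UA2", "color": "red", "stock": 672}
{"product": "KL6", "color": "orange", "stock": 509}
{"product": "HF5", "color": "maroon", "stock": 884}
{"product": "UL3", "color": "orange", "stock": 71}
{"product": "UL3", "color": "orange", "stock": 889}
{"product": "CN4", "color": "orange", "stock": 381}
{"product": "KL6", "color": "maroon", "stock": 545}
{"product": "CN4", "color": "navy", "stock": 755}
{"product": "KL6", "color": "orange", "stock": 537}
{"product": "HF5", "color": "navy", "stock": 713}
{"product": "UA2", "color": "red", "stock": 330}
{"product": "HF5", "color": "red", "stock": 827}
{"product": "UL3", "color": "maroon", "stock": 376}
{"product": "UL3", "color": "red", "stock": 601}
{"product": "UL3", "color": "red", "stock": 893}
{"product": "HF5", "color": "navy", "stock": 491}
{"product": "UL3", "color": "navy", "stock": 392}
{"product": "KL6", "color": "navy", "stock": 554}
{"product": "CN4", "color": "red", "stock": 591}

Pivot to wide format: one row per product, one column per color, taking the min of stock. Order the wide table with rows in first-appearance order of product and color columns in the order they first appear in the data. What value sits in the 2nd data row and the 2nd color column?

76

With rows in first-appearance order of product, row 2 is product=JP1. color columns in first-appearance order: red, maroon, orange, navy; column 2 is maroon.
Long rows with product=JP1, color=maroon: min(411, 984, 76) = 76.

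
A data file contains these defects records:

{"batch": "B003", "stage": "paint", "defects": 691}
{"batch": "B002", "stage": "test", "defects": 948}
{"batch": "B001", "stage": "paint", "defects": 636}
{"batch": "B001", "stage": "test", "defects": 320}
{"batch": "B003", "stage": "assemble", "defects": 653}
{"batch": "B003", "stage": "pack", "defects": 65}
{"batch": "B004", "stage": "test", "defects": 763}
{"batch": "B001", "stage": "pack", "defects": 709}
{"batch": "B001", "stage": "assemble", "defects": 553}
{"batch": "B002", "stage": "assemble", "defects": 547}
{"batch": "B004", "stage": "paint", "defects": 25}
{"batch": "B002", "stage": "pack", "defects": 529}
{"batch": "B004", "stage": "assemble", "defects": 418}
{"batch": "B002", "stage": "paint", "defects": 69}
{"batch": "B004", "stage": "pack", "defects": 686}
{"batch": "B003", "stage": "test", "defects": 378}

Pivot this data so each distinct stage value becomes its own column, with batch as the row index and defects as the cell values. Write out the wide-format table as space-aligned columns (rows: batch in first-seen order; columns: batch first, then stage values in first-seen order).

batch  paint  test  assemble  pack
B003   691    378   653       65  
B002   69     948   547       529 
B001   636    320   553       709 
B004   25     763   418       686 

Columns: batch plus the 4 distinct stage values (paint, test, assemble, pack).
For example, row B003 column paint takes defects=691 from the long row (B003, paint).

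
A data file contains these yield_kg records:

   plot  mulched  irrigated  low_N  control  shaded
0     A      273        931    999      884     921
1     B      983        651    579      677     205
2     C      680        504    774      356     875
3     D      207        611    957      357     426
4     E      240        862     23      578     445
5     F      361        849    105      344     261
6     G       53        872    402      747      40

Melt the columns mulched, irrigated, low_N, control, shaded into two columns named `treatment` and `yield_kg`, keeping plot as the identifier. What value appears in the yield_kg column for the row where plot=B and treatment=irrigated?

Unpivoting turns each (plot, wide-column) pair into one long row.
The wide cell at row B, column irrigated holds 651, so the long row (B, irrigated) has yield_kg=651.

651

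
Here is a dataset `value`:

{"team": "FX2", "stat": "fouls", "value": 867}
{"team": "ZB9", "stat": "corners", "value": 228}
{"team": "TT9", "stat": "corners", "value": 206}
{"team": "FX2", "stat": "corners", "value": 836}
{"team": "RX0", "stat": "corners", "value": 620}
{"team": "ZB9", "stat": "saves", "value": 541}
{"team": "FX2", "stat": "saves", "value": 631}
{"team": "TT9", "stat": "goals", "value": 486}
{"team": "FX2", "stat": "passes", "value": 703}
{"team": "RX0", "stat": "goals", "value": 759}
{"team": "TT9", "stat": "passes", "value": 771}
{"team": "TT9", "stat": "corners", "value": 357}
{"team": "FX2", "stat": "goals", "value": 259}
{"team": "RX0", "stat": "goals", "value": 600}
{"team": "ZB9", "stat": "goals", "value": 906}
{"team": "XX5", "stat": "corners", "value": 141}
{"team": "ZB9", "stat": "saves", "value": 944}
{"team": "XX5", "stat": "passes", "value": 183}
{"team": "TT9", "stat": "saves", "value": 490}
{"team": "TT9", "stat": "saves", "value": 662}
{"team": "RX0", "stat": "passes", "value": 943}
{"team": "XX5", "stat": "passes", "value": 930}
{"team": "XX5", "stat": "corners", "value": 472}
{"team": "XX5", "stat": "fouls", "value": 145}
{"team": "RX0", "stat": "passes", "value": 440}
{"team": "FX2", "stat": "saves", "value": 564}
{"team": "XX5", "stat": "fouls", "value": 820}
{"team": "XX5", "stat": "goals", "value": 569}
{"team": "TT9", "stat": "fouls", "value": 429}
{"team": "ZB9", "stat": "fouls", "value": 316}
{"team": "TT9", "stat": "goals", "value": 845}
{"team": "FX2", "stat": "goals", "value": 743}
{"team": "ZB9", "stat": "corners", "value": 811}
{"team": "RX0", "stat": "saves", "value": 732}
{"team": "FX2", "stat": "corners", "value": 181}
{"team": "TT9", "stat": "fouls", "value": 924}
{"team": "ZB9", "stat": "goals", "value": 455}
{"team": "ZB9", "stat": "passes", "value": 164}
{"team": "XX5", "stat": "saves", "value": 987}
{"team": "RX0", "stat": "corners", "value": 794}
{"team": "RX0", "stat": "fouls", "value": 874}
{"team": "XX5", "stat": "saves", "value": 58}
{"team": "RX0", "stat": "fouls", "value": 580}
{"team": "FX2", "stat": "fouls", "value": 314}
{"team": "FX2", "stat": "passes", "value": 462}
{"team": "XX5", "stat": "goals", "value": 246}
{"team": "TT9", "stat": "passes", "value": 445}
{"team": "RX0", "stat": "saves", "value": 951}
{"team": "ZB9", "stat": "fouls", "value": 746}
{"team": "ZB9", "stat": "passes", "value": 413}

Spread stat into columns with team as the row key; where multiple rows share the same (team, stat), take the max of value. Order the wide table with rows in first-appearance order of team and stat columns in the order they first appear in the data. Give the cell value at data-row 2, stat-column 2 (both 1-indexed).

With rows in first-appearance order of team, row 2 is team=ZB9. stat columns in first-appearance order: fouls, corners, saves, goals, passes; column 2 is corners.
Long rows with team=ZB9, stat=corners: max(228, 811) = 811.

811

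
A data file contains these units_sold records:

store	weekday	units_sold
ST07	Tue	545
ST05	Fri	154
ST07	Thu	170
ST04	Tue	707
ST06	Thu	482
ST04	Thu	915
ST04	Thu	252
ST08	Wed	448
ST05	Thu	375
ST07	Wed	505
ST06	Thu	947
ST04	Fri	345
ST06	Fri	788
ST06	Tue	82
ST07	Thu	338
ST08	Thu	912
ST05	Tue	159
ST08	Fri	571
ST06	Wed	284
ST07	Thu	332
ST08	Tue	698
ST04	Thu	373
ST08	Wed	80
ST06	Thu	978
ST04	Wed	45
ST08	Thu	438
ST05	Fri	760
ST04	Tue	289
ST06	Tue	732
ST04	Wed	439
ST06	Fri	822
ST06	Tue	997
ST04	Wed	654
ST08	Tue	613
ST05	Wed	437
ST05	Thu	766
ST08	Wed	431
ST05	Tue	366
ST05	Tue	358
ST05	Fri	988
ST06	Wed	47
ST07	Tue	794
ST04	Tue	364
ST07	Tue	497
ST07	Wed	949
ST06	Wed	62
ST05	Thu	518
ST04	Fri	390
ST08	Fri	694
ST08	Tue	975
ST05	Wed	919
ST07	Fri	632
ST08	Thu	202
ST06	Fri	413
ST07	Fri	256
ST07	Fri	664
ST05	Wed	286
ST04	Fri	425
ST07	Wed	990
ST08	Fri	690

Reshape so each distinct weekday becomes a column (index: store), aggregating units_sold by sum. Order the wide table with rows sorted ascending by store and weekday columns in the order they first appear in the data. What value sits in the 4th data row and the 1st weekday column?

With rows sorted ascending by store, row 4 is store=ST07. weekday columns in first-appearance order: Tue, Fri, Thu, Wed; column 1 is Tue.
Long rows with store=ST07, weekday=Tue: 545 + 794 + 497 = 1836.

1836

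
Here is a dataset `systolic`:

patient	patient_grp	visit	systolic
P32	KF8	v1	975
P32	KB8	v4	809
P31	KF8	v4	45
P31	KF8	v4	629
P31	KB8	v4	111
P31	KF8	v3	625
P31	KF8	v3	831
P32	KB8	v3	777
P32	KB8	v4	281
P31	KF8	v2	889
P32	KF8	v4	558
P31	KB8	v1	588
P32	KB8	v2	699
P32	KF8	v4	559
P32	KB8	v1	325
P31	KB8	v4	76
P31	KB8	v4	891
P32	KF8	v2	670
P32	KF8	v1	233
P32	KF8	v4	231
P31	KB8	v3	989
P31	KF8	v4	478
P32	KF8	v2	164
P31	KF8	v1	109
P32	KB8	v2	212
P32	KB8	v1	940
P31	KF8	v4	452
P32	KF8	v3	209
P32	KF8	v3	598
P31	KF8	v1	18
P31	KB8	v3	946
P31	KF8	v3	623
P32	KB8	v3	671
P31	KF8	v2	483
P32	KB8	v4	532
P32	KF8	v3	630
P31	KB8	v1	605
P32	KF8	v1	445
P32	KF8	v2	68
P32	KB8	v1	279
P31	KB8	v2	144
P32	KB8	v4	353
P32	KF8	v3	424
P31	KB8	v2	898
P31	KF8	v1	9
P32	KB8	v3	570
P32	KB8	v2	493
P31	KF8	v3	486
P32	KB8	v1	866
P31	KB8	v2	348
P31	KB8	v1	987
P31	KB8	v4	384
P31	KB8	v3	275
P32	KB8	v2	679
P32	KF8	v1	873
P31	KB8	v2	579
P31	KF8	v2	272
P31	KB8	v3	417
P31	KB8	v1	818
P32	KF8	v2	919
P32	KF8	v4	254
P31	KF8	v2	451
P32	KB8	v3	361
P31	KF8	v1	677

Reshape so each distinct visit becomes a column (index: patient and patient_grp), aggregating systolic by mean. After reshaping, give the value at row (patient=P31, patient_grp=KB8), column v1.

749.50

Rows with patient=P31, patient_grp=KB8 and visit=v1: systolic values are 588, 605, 987, 818.
(588 + 605 + 987 + 818) / 4 = 749.50.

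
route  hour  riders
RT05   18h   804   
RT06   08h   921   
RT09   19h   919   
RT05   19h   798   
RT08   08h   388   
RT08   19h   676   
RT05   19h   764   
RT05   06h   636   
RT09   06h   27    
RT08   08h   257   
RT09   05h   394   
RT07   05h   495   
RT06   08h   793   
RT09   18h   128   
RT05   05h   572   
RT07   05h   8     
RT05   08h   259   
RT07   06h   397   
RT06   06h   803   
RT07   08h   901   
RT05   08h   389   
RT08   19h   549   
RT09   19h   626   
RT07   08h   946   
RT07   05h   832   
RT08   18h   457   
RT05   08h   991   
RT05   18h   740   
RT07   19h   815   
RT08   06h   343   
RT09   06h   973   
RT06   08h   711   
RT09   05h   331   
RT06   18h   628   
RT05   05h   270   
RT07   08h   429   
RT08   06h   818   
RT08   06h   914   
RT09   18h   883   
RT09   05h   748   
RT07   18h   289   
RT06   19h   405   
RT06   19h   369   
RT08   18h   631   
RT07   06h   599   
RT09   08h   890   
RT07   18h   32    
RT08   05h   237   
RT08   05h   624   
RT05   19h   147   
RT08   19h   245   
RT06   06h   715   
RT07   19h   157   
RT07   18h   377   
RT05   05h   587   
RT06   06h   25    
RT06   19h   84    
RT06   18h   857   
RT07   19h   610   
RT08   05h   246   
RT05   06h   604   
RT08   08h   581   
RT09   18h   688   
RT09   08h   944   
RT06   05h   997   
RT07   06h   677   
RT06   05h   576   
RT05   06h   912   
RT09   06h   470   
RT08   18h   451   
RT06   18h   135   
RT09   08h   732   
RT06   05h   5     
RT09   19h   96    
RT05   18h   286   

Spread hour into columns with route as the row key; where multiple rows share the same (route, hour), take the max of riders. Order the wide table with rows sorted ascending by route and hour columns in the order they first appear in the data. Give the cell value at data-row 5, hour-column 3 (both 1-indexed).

With rows sorted ascending by route, row 5 is route=RT09. hour columns in first-appearance order: 18h, 08h, 19h, 06h, 05h; column 3 is 19h.
Long rows with route=RT09, hour=19h: max(919, 626, 96) = 919.

919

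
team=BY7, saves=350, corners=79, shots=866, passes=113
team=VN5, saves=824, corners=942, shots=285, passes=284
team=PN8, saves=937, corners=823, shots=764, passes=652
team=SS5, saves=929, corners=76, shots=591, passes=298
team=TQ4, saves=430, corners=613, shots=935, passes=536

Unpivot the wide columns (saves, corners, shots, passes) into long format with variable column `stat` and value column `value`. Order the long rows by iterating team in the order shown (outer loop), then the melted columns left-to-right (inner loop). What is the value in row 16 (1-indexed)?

20 rows total (5 × 4). Row 16: index ⌊(16-1)/4⌋ = 3 into team → SS5; (16-1) mod 4 = 3 into the melted columns → passes.
So row 16 is (SS5, passes, 298); value = 298.

298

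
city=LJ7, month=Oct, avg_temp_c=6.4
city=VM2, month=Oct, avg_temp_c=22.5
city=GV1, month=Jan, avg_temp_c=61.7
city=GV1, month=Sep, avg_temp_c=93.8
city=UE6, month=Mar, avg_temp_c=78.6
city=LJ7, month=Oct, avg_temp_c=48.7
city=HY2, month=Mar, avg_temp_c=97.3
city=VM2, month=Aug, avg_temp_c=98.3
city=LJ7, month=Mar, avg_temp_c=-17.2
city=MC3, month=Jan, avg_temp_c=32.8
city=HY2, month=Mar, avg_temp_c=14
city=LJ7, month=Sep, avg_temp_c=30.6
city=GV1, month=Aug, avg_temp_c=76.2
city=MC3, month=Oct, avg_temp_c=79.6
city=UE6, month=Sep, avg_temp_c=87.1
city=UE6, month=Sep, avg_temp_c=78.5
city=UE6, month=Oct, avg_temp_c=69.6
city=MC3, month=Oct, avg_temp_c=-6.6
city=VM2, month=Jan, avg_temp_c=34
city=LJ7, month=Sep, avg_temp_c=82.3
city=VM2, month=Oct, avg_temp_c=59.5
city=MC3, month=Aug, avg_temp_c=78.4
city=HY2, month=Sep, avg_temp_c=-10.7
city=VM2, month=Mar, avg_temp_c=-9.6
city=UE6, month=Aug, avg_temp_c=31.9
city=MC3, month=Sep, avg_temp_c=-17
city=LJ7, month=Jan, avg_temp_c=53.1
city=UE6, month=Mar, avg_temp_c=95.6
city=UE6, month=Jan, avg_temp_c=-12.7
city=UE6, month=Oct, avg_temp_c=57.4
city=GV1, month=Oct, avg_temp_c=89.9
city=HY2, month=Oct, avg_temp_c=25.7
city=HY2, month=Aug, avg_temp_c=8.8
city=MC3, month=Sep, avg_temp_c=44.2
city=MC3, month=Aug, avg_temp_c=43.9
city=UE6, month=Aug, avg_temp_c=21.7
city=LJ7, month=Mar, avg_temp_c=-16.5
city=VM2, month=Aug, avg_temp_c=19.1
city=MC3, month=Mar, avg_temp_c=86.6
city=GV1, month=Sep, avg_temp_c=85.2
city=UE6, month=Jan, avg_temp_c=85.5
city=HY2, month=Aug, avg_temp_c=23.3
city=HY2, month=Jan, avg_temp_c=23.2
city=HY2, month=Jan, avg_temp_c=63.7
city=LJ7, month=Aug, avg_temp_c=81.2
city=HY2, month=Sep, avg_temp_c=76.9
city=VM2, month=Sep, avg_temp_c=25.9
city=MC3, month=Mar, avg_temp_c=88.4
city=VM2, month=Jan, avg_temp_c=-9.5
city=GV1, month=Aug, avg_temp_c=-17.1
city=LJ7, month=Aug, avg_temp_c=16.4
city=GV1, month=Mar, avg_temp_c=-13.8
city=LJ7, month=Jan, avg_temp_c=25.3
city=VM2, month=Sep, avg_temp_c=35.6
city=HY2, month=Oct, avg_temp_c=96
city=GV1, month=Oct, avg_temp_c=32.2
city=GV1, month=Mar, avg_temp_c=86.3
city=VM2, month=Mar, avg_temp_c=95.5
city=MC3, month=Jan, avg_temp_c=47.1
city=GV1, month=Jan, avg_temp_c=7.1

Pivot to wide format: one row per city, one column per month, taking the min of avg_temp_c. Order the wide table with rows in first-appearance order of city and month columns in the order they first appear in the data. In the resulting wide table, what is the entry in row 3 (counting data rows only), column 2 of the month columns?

With rows in first-appearance order of city, row 3 is city=GV1. month columns in first-appearance order: Oct, Jan, Sep, Mar, Aug; column 2 is Jan.
Long rows with city=GV1, month=Jan: min(61.7, 7.1) = 7.1.

7.1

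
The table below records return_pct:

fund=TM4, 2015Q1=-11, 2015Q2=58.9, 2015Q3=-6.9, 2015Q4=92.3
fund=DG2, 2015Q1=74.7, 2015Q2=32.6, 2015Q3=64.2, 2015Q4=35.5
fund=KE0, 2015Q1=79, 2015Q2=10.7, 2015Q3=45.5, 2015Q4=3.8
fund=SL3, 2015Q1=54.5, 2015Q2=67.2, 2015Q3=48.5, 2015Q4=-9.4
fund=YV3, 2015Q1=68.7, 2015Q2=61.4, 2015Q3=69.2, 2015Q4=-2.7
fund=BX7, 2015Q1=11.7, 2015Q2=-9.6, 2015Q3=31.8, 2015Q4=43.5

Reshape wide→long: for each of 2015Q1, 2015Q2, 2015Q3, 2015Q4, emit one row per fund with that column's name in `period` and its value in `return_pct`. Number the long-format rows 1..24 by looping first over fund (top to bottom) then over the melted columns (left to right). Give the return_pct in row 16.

24 rows total (6 × 4). Row 16: index ⌊(16-1)/4⌋ = 3 into fund → SL3; (16-1) mod 4 = 3 into the melted columns → 2015Q4.
So row 16 is (SL3, 2015Q4, -9.4); return_pct = -9.4.

-9.4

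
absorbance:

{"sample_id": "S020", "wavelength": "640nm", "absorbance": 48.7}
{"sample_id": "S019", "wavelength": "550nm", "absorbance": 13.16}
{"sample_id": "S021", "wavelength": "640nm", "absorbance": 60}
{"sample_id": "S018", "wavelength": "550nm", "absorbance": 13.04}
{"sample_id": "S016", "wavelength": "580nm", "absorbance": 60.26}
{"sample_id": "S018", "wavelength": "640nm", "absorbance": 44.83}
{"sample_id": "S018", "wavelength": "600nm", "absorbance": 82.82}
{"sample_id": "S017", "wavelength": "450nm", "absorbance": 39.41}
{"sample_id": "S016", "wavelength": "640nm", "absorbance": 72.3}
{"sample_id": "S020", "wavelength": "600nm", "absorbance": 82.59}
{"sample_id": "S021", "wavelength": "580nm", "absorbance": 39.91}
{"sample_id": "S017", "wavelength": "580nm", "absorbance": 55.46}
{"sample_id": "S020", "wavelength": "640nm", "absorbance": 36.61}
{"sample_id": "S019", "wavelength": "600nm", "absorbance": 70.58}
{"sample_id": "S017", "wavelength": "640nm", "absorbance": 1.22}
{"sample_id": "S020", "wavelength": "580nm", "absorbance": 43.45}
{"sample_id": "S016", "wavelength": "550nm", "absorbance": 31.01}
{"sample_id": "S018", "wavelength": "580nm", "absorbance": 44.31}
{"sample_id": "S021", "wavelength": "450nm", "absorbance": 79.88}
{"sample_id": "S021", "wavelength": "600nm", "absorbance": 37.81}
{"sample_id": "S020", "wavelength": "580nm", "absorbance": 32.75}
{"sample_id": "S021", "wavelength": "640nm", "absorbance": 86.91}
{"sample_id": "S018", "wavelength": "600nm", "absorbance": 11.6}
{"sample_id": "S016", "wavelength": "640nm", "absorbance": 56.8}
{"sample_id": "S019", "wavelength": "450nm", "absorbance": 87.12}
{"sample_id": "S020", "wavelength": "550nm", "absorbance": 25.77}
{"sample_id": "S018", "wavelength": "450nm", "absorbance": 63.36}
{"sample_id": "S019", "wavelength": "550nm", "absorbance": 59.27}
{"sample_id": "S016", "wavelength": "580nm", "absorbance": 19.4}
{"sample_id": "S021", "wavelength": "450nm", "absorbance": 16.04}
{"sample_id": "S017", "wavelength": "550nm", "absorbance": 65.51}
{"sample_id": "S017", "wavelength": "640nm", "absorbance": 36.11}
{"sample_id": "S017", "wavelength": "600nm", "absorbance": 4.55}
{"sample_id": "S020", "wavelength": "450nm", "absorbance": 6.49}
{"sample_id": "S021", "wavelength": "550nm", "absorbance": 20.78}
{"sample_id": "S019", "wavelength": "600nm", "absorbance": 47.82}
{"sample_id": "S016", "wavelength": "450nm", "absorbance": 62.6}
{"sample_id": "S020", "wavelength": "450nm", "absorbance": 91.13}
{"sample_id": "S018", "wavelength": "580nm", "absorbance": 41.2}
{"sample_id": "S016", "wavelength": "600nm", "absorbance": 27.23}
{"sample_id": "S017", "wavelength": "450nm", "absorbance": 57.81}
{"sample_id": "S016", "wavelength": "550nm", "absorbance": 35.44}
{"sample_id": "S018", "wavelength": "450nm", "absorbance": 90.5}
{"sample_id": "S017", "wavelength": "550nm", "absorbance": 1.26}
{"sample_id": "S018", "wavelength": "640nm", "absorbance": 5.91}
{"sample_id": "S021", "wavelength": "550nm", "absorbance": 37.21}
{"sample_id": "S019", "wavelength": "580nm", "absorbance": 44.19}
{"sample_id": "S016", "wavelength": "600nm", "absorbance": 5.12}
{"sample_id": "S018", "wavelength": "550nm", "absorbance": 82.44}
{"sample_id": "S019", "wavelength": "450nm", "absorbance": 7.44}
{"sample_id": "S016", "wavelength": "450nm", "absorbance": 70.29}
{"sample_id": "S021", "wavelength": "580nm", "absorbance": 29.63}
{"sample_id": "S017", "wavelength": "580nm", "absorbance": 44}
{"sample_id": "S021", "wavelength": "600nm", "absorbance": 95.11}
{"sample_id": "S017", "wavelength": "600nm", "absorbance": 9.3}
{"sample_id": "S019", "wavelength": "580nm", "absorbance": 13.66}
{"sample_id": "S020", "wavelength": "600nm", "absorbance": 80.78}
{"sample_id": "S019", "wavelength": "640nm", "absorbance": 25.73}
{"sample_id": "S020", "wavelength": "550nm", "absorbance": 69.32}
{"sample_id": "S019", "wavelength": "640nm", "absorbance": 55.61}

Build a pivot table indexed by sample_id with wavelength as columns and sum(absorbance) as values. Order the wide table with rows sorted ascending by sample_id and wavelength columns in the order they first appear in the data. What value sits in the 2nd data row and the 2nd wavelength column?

66.77

With rows sorted ascending by sample_id, row 2 is sample_id=S017. wavelength columns in first-appearance order: 640nm, 550nm, 580nm, 600nm, 450nm; column 2 is 550nm.
Long rows with sample_id=S017, wavelength=550nm: 65.51 + 1.26 = 66.77.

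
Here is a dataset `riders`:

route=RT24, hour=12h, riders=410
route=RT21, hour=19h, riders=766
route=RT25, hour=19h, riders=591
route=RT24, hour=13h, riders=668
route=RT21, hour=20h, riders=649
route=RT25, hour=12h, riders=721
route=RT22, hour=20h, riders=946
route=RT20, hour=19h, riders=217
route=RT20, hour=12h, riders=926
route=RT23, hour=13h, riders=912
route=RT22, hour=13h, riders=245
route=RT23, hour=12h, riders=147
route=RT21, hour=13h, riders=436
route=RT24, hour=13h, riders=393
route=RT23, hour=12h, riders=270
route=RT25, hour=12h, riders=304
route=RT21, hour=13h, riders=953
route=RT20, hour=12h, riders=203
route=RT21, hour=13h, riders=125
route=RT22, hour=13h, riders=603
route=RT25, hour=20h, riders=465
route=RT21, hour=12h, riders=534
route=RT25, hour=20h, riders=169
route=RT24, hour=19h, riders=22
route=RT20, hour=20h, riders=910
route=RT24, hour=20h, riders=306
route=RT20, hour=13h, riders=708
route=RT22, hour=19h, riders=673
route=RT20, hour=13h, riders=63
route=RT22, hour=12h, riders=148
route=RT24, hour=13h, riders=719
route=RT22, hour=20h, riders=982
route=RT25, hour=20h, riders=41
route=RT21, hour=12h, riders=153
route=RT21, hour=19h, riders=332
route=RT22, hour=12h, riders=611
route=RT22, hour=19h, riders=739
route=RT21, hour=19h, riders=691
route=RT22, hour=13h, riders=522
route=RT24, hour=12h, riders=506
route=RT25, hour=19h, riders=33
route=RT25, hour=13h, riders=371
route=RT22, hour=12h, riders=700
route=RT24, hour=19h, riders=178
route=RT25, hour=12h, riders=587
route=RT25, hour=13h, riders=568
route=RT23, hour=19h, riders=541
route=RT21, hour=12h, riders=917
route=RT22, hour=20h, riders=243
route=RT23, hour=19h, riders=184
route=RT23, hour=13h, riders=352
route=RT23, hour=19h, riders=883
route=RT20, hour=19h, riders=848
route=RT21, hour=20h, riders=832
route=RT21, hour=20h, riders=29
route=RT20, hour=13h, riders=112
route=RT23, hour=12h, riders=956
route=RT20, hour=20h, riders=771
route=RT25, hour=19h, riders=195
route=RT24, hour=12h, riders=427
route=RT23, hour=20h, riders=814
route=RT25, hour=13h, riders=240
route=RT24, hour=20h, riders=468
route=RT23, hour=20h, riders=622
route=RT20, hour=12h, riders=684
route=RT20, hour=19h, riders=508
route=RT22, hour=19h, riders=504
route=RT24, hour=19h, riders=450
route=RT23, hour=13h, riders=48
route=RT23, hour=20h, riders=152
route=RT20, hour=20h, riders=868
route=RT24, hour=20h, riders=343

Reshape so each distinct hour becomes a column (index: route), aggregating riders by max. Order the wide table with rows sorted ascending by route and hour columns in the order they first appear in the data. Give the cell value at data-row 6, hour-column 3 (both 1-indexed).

With rows sorted ascending by route, row 6 is route=RT25. hour columns in first-appearance order: 12h, 19h, 13h, 20h; column 3 is 13h.
Long rows with route=RT25, hour=13h: max(371, 568, 240) = 568.

568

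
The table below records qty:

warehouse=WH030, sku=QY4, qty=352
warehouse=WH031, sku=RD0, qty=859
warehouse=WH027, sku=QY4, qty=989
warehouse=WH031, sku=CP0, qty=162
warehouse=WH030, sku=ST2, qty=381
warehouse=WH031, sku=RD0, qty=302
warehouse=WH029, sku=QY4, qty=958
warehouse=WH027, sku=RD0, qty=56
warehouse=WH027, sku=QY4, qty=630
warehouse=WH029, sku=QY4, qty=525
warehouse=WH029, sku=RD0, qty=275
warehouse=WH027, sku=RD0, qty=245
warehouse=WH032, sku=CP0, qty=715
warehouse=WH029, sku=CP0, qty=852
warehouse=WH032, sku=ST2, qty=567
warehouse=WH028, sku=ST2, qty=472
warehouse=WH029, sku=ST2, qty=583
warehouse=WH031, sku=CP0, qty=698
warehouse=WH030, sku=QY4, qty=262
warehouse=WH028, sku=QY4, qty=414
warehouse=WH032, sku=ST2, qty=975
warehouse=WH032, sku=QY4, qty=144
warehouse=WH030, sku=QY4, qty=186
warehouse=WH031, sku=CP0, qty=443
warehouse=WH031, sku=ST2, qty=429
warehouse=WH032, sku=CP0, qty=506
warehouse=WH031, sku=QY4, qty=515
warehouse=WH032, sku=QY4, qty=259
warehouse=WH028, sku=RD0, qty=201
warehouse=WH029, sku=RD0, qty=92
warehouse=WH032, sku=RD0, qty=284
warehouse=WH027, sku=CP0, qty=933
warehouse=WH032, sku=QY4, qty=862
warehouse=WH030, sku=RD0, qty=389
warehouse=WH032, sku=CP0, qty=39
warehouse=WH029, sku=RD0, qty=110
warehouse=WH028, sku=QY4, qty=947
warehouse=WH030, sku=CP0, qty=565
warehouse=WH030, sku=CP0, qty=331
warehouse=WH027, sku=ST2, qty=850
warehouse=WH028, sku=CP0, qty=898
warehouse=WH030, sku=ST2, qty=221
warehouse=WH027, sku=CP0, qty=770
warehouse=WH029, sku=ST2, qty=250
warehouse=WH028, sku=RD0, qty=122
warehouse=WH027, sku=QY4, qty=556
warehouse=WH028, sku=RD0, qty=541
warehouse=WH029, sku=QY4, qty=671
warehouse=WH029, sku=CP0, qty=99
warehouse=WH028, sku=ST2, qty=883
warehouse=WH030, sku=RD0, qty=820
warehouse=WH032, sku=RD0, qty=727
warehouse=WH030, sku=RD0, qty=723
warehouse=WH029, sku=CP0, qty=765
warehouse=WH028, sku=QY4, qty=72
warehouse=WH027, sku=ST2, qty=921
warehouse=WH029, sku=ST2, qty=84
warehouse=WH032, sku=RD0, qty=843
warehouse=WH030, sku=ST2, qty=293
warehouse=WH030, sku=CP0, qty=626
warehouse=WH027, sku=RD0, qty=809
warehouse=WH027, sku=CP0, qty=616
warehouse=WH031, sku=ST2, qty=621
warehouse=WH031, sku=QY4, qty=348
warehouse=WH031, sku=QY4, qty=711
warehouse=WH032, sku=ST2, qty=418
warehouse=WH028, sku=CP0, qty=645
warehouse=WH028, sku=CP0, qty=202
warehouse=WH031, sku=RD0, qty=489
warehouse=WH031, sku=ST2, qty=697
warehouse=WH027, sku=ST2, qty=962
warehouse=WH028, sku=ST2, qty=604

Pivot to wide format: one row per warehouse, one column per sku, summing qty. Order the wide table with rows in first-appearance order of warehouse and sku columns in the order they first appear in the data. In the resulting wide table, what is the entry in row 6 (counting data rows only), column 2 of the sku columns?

With rows in first-appearance order of warehouse, row 6 is warehouse=WH028. sku columns in first-appearance order: QY4, RD0, CP0, ST2; column 2 is RD0.
Long rows with warehouse=WH028, sku=RD0: 201 + 122 + 541 = 864.

864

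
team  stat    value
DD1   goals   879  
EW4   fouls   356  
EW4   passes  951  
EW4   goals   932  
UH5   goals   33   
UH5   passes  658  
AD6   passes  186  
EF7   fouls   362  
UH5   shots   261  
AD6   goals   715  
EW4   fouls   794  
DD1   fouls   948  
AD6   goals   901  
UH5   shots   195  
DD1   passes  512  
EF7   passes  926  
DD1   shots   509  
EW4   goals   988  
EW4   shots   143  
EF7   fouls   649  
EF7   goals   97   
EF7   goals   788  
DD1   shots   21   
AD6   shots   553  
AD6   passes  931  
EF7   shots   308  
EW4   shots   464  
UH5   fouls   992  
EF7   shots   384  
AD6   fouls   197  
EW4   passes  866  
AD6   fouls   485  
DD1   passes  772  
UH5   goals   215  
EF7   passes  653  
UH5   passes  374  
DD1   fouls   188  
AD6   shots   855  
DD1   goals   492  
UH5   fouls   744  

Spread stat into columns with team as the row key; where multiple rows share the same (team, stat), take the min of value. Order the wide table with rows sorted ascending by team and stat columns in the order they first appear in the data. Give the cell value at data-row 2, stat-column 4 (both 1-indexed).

21

With rows sorted ascending by team, row 2 is team=DD1. stat columns in first-appearance order: goals, fouls, passes, shots; column 4 is shots.
Long rows with team=DD1, stat=shots: min(509, 21) = 21.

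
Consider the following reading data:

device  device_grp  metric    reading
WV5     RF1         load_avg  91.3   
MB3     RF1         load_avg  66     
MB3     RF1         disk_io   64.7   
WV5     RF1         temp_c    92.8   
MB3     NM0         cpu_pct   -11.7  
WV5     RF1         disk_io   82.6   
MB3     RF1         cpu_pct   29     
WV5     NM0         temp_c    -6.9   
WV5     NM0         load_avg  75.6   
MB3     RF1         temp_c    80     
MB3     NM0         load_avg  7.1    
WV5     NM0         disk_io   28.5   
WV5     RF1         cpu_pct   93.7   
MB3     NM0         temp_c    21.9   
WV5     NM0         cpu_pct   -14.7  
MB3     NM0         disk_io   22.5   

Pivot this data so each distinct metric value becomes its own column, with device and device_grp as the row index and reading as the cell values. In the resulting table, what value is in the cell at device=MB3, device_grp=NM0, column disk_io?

22.5

Wide layout: rows indexed by device and device_grp, columns are the 4 distinct metric values (load_avg, disk_io, temp_c, cpu_pct).
Cell (device=MB3, device_grp=NM0, metric=disk_io) draws from the long row where device=MB3, device_grp=NM0 and metric=disk_io, which has reading=22.5.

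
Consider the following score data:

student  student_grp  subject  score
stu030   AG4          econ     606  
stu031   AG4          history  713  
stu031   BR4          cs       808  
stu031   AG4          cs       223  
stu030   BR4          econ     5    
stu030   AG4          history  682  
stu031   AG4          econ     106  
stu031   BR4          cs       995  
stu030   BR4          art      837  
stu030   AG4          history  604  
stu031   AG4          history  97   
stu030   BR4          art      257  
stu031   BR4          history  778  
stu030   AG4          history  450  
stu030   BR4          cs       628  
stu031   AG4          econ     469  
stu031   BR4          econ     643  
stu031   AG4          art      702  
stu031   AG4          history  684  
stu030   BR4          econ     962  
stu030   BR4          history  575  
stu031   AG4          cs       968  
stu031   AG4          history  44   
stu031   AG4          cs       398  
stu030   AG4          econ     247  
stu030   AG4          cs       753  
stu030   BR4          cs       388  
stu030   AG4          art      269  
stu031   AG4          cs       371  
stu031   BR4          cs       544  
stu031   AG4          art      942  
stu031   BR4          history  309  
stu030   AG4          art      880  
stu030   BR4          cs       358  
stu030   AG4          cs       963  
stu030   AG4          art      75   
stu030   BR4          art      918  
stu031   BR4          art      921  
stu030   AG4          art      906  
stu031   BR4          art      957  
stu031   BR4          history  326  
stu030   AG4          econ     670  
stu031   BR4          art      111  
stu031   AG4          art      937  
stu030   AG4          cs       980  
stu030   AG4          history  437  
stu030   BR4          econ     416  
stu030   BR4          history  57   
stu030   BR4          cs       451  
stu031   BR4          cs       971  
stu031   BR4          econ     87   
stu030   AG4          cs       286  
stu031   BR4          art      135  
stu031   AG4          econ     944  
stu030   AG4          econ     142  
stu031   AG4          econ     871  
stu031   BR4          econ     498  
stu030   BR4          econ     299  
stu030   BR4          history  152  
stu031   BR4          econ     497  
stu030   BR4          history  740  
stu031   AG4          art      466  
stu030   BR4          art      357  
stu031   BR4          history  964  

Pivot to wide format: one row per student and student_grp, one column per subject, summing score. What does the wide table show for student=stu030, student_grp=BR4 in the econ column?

1682

Rows with student=stu030, student_grp=BR4 and subject=econ: score values are 5, 962, 416, 299.
5 + 962 + 416 + 299 = 1682.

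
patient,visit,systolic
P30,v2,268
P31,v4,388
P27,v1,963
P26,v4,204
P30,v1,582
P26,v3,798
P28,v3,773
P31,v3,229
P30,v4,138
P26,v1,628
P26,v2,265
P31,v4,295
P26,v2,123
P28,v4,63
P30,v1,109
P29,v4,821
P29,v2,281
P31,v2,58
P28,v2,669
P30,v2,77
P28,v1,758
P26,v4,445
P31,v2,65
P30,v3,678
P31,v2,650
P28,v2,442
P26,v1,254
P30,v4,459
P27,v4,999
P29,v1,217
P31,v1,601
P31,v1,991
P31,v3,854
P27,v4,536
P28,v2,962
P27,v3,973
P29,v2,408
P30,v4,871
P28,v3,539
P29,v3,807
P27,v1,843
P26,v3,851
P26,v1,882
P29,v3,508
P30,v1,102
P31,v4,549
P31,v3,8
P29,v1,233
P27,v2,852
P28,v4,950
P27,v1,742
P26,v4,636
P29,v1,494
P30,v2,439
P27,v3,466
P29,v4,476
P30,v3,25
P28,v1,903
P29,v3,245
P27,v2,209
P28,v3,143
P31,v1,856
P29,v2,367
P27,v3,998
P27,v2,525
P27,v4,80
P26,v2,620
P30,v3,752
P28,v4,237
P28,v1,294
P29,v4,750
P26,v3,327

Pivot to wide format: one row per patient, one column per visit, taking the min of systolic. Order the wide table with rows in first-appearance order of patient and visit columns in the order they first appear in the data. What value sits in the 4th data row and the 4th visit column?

With rows in first-appearance order of patient, row 4 is patient=P26. visit columns in first-appearance order: v2, v4, v1, v3; column 4 is v3.
Long rows with patient=P26, visit=v3: min(798, 851, 327) = 327.

327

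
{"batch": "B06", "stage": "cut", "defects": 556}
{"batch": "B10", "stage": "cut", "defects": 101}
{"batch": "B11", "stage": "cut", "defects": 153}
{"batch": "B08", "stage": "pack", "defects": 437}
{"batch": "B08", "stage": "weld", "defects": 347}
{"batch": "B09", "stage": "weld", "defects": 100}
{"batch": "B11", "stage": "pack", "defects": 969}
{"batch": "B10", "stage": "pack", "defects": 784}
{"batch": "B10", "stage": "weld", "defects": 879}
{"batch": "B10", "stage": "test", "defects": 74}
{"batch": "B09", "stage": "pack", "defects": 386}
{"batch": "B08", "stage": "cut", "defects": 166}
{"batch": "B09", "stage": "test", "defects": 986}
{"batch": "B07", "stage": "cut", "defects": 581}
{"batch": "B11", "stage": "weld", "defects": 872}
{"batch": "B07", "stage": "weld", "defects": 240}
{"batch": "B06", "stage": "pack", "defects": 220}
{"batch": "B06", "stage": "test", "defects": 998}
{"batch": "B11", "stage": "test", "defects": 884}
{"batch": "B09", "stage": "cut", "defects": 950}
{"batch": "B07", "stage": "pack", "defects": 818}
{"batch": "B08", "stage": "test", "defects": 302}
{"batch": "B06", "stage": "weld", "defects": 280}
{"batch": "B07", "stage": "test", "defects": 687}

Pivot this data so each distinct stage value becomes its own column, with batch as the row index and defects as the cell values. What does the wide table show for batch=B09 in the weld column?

Wide layout: rows indexed by batch, columns are the 4 distinct stage values (cut, pack, weld, test).
Cell (batch=B09, stage=weld) draws from the long row where batch=B09 and stage=weld, which has defects=100.

100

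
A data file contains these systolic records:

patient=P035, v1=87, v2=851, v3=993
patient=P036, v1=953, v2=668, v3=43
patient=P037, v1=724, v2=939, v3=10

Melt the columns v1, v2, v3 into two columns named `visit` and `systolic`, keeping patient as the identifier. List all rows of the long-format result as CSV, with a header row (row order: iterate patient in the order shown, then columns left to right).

patient,visit,systolic
P035,v1,87
P035,v2,851
P035,v3,993
P036,v1,953
P036,v2,668
P036,v3,43
P037,v1,724
P037,v2,939
P037,v3,10

Each (patient, column) pair becomes one row: 3 × 3 = 9 rows.
For example, (P035, v1) → systolic=87.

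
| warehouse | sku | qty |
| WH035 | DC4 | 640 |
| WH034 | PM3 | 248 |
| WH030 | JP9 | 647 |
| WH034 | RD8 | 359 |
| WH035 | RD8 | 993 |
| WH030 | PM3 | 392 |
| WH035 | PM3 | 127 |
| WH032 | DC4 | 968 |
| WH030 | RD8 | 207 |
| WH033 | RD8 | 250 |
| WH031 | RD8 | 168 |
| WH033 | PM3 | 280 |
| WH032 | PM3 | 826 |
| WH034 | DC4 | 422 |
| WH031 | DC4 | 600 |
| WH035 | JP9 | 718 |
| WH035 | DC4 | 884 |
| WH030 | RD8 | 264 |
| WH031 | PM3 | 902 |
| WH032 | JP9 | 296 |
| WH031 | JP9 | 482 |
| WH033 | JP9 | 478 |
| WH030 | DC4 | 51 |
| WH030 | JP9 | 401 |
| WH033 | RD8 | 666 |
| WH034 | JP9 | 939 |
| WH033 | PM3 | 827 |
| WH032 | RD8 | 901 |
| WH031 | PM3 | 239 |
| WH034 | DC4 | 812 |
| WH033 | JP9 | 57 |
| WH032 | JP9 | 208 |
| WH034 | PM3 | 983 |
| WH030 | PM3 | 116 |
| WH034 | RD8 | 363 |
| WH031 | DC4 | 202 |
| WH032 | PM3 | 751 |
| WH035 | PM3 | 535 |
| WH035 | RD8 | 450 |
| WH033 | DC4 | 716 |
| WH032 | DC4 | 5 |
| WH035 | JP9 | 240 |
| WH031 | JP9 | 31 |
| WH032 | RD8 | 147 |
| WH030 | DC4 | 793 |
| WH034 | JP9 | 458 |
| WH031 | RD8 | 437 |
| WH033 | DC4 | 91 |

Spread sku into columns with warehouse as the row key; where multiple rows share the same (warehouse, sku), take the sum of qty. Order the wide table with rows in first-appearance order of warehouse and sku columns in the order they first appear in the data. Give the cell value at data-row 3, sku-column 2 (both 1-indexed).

508

With rows in first-appearance order of warehouse, row 3 is warehouse=WH030. sku columns in first-appearance order: DC4, PM3, JP9, RD8; column 2 is PM3.
Long rows with warehouse=WH030, sku=PM3: 392 + 116 = 508.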